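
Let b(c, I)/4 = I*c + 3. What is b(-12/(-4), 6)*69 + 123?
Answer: 5919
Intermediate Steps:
b(c, I) = 12 + 4*I*c (b(c, I) = 4*(I*c + 3) = 4*(3 + I*c) = 12 + 4*I*c)
b(-12/(-4), 6)*69 + 123 = (12 + 4*6*(-12/(-4)))*69 + 123 = (12 + 4*6*(-12*(-1/4)))*69 + 123 = (12 + 4*6*3)*69 + 123 = (12 + 72)*69 + 123 = 84*69 + 123 = 5796 + 123 = 5919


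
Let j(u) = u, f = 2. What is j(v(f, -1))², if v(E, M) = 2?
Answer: 4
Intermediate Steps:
j(v(f, -1))² = 2² = 4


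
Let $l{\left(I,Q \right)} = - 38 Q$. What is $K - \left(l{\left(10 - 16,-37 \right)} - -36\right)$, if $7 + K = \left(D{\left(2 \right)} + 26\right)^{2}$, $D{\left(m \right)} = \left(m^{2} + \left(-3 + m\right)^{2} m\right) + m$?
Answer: $-293$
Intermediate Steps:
$D{\left(m \right)} = m + m^{2} + m \left(-3 + m\right)^{2}$ ($D{\left(m \right)} = \left(m^{2} + m \left(-3 + m\right)^{2}\right) + m = m + m^{2} + m \left(-3 + m\right)^{2}$)
$K = 1149$ ($K = -7 + \left(2 \left(1 + 2 + \left(-3 + 2\right)^{2}\right) + 26\right)^{2} = -7 + \left(2 \left(1 + 2 + \left(-1\right)^{2}\right) + 26\right)^{2} = -7 + \left(2 \left(1 + 2 + 1\right) + 26\right)^{2} = -7 + \left(2 \cdot 4 + 26\right)^{2} = -7 + \left(8 + 26\right)^{2} = -7 + 34^{2} = -7 + 1156 = 1149$)
$K - \left(l{\left(10 - 16,-37 \right)} - -36\right) = 1149 - \left(\left(-38\right) \left(-37\right) - -36\right) = 1149 - \left(1406 + 36\right) = 1149 - 1442 = -293$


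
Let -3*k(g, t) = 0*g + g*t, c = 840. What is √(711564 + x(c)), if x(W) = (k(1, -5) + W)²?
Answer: √12779701/3 ≈ 1191.6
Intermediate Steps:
k(g, t) = -g*t/3 (k(g, t) = -(0*g + g*t)/3 = -(0 + g*t)/3 = -g*t/3)
x(W) = (5/3 + W)² (x(W) = (-⅓*1*(-5) + W)² = (5/3 + W)²)
√(711564 + x(c)) = √(711564 + (5 + 3*840)²/9) = √(711564 + (5 + 2520)²/9) = √(711564 + (⅑)*2525²) = √(711564 + (⅑)*6375625) = √(711564 + 6375625/9) = √(12779701/9) = √12779701/3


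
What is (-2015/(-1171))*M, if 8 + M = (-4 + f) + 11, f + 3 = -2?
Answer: -12090/1171 ≈ -10.325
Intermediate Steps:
f = -5 (f = -3 - 2 = -5)
M = -6 (M = -8 + ((-4 - 5) + 11) = -8 + (-9 + 11) = -8 + 2 = -6)
(-2015/(-1171))*M = -2015/(-1171)*(-6) = -2015*(-1/1171)*(-6) = (2015/1171)*(-6) = -12090/1171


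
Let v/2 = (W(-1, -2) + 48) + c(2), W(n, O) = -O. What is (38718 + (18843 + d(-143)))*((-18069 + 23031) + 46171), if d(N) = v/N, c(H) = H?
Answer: 32375523679/11 ≈ 2.9432e+9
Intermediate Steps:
v = 104 (v = 2*((-1*(-2) + 48) + 2) = 2*((2 + 48) + 2) = 2*(50 + 2) = 2*52 = 104)
d(N) = 104/N
(38718 + (18843 + d(-143)))*((-18069 + 23031) + 46171) = (38718 + (18843 + 104/(-143)))*((-18069 + 23031) + 46171) = (38718 + (18843 + 104*(-1/143)))*(4962 + 46171) = (38718 + (18843 - 8/11))*51133 = (38718 + 207265/11)*51133 = (633163/11)*51133 = 32375523679/11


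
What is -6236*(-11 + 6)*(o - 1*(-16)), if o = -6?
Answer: 311800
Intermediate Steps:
-6236*(-11 + 6)*(o - 1*(-16)) = -6236*(-11 + 6)*(-6 - 1*(-16)) = -(-31180)*(-6 + 16) = -(-31180)*10 = -6236*(-50) = 311800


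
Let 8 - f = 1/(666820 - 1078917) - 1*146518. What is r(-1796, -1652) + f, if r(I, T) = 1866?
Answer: 61151898025/412097 ≈ 1.4839e+5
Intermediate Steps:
f = 60382925023/412097 (f = 8 - (1/(666820 - 1078917) - 1*146518) = 8 - (1/(-412097) - 146518) = 8 - (-1/412097 - 146518) = 8 - 1*(-60379628247/412097) = 8 + 60379628247/412097 = 60382925023/412097 ≈ 1.4653e+5)
r(-1796, -1652) + f = 1866 + 60382925023/412097 = 61151898025/412097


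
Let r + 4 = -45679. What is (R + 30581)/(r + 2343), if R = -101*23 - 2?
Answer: -7064/10835 ≈ -0.65196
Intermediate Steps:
R = -2325 (R = -2323 - 2 = -2325)
r = -45683 (r = -4 - 45679 = -45683)
(R + 30581)/(r + 2343) = (-2325 + 30581)/(-45683 + 2343) = 28256/(-43340) = 28256*(-1/43340) = -7064/10835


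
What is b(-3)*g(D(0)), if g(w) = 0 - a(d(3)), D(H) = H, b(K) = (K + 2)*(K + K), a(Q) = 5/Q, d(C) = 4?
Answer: -15/2 ≈ -7.5000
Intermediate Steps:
b(K) = 2*K*(2 + K) (b(K) = (2 + K)*(2*K) = 2*K*(2 + K))
g(w) = -5/4 (g(w) = 0 - 5/4 = -5/4)
b(-3)*g(D(0)) = (2*(-3)*(2 - 3))*(-5/4) = (2*(-3)*(-1))*(-5/4) = 6*(-5/4) = -15/2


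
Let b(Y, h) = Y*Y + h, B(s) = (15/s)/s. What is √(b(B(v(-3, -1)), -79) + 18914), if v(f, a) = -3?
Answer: 14*√865/3 ≈ 137.25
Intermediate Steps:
B(s) = 15/s²
b(Y, h) = h + Y² (b(Y, h) = Y² + h = h + Y²)
√(b(B(v(-3, -1)), -79) + 18914) = √((-79 + (15/(-3)²)²) + 18914) = √((-79 + (15*(⅑))²) + 18914) = √((-79 + (5/3)²) + 18914) = √((-79 + 25/9) + 18914) = √(-686/9 + 18914) = √(169540/9) = 14*√865/3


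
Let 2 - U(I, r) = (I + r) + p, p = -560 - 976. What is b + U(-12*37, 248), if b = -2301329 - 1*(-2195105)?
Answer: -104490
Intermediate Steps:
p = -1536
U(I, r) = 1538 - I - r (U(I, r) = 2 - ((I + r) - 1536) = 2 - (-1536 + I + r) = 2 + (1536 - I - r) = 1538 - I - r)
b = -106224 (b = -2301329 + 2195105 = -106224)
b + U(-12*37, 248) = -106224 + (1538 - (-12)*37 - 1*248) = -106224 + (1538 - 1*(-444) - 248) = -106224 + (1538 + 444 - 248) = -106224 + 1734 = -104490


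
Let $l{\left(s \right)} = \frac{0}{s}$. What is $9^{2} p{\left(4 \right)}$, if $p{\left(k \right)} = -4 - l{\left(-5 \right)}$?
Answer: $-324$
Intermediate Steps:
$l{\left(s \right)} = 0$
$p{\left(k \right)} = -4$ ($p{\left(k \right)} = -4 - 0 = -4 + 0 = -4$)
$9^{2} p{\left(4 \right)} = 9^{2} \left(-4\right) = 81 \left(-4\right) = -324$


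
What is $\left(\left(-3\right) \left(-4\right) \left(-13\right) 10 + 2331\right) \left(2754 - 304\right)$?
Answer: $1888950$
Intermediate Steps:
$\left(\left(-3\right) \left(-4\right) \left(-13\right) 10 + 2331\right) \left(2754 - 304\right) = \left(12 \left(-13\right) 10 + 2331\right) 2450 = \left(\left(-156\right) 10 + 2331\right) 2450 = \left(-1560 + 2331\right) 2450 = 771 \cdot 2450 = 1888950$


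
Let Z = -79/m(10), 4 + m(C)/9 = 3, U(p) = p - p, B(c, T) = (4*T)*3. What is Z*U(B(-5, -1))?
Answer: 0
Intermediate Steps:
B(c, T) = 12*T
U(p) = 0
m(C) = -9 (m(C) = -36 + 9*3 = -36 + 27 = -9)
Z = 79/9 (Z = -79/(-9) = -79*(-⅑) = 79/9 ≈ 8.7778)
Z*U(B(-5, -1)) = (79/9)*0 = 0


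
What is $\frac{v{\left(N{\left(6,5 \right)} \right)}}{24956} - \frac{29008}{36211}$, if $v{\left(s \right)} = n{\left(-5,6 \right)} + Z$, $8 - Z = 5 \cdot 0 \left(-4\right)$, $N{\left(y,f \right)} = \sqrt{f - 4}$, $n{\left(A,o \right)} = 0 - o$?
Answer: $- \frac{7386237}{9221242} \approx -0.801$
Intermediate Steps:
$n{\left(A,o \right)} = - o$
$N{\left(y,f \right)} = \sqrt{-4 + f}$
$Z = 8$ ($Z = 8 - 5 \cdot 0 \left(-4\right) = 8 - 0 \left(-4\right) = 8 - 0 = 8 + 0 = 8$)
$v{\left(s \right)} = 2$ ($v{\left(s \right)} = \left(-1\right) 6 + 8 = -6 + 8 = 2$)
$\frac{v{\left(N{\left(6,5 \right)} \right)}}{24956} - \frac{29008}{36211} = \frac{2}{24956} - \frac{29008}{36211} = 2 \cdot \frac{1}{24956} - \frac{592}{739} = \frac{1}{12478} - \frac{592}{739} = - \frac{7386237}{9221242}$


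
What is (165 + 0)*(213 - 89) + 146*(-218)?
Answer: -11368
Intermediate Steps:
(165 + 0)*(213 - 89) + 146*(-218) = 165*124 - 31828 = 20460 - 31828 = -11368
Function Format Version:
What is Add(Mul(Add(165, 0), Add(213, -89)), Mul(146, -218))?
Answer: -11368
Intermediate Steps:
Add(Mul(Add(165, 0), Add(213, -89)), Mul(146, -218)) = Add(Mul(165, 124), -31828) = Add(20460, -31828) = -11368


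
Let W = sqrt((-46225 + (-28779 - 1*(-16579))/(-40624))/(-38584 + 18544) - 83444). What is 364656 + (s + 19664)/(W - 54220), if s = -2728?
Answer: 21818995576186277764176/59834513254652851 - 67744*I*sqrt(2160249659150310789)/59834513254652851 ≈ 3.6466e+5 - 0.0016641*I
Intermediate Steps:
W = I*sqrt(2160249659150310789)/5088156 (W = sqrt((-46225 + (-28779 + 16579)*(-1/40624))/(-20040) - 83444) = sqrt((-46225 - 12200*(-1/40624))*(-1/20040) - 83444) = sqrt((-46225 + 1525/5078)*(-1/20040) - 83444) = sqrt(-234729025/5078*(-1/20040) - 83444) = sqrt(46945805/20352624 - 83444) = sqrt(-1698257411251/20352624) = I*sqrt(2160249659150310789)/5088156 ≈ 288.86*I)
364656 + (s + 19664)/(W - 54220) = 364656 + (-2728 + 19664)/(I*sqrt(2160249659150310789)/5088156 - 54220) = 364656 + 16936/(-54220 + I*sqrt(2160249659150310789)/5088156)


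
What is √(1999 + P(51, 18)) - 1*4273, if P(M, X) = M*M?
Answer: -4273 + 10*√46 ≈ -4205.2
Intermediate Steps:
P(M, X) = M²
√(1999 + P(51, 18)) - 1*4273 = √(1999 + 51²) - 1*4273 = √(1999 + 2601) - 4273 = √4600 - 4273 = 10*√46 - 4273 = -4273 + 10*√46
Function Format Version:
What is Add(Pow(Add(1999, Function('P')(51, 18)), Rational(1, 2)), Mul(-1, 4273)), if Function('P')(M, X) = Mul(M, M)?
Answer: Add(-4273, Mul(10, Pow(46, Rational(1, 2)))) ≈ -4205.2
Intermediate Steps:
Function('P')(M, X) = Pow(M, 2)
Add(Pow(Add(1999, Function('P')(51, 18)), Rational(1, 2)), Mul(-1, 4273)) = Add(Pow(Add(1999, Pow(51, 2)), Rational(1, 2)), Mul(-1, 4273)) = Add(Pow(Add(1999, 2601), Rational(1, 2)), -4273) = Add(Pow(4600, Rational(1, 2)), -4273) = Add(Mul(10, Pow(46, Rational(1, 2))), -4273) = Add(-4273, Mul(10, Pow(46, Rational(1, 2))))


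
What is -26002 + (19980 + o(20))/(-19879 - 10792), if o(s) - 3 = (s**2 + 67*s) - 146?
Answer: -797528919/30671 ≈ -26003.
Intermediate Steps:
o(s) = -143 + s**2 + 67*s (o(s) = 3 + ((s**2 + 67*s) - 146) = 3 + (-146 + s**2 + 67*s) = -143 + s**2 + 67*s)
-26002 + (19980 + o(20))/(-19879 - 10792) = -26002 + (19980 + (-143 + 20**2 + 67*20))/(-19879 - 10792) = -26002 + (19980 + (-143 + 400 + 1340))/(-30671) = -26002 + (19980 + 1597)*(-1/30671) = -26002 + 21577*(-1/30671) = -26002 - 21577/30671 = -797528919/30671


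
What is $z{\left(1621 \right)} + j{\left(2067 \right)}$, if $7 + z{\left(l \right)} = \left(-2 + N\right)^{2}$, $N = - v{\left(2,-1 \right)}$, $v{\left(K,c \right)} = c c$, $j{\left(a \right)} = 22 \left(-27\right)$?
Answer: $-592$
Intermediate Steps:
$j{\left(a \right)} = -594$
$v{\left(K,c \right)} = c^{2}$
$N = -1$ ($N = - \left(-1\right)^{2} = \left(-1\right) 1 = -1$)
$z{\left(l \right)} = 2$ ($z{\left(l \right)} = -7 + \left(-2 - 1\right)^{2} = -7 + \left(-3\right)^{2} = -7 + 9 = 2$)
$z{\left(1621 \right)} + j{\left(2067 \right)} = 2 - 594 = -592$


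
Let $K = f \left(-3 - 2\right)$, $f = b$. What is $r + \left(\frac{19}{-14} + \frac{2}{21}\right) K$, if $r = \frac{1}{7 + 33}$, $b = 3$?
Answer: $\frac{5307}{280} \approx 18.954$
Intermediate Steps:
$f = 3$
$K = -15$ ($K = 3 \left(-3 - 2\right) = 3 \left(-5\right) = -15$)
$r = \frac{1}{40} \approx 0.025$
$r + \left(\frac{19}{-14} + \frac{2}{21}\right) K = \frac{1}{40} + \left(\frac{19}{-14} + \frac{2}{21}\right) \left(-15\right) = \frac{1}{40} + \left(19 \left(- \frac{1}{14}\right) + 2 \cdot \frac{1}{21}\right) \left(-15\right) = \frac{1}{40} + \left(- \frac{19}{14} + \frac{2}{21}\right) \left(-15\right) = \frac{1}{40} - - \frac{265}{14} = \frac{1}{40} + \frac{265}{14} = \frac{5307}{280}$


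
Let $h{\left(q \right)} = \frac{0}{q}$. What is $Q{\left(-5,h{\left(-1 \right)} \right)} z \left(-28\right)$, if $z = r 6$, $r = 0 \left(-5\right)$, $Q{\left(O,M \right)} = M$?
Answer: $0$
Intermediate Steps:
$h{\left(q \right)} = 0$
$r = 0$
$z = 0$ ($z = 0 \cdot 6 = 0$)
$Q{\left(-5,h{\left(-1 \right)} \right)} z \left(-28\right) = 0 \cdot 0 \left(-28\right) = 0 \left(-28\right) = 0$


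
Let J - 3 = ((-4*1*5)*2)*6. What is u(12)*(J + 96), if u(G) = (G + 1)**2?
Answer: -23829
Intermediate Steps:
u(G) = (1 + G)**2
J = -237 (J = 3 + ((-4*1*5)*2)*6 = 3 + (-4*5*2)*6 = 3 - 20*2*6 = 3 - 40*6 = 3 - 240 = -237)
u(12)*(J + 96) = (1 + 12)**2*(-237 + 96) = 13**2*(-141) = 169*(-141) = -23829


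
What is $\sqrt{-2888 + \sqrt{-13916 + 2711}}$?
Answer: $\sqrt{-2888 + 3 i \sqrt{1245}} \approx 0.9847 + 53.749 i$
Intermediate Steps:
$\sqrt{-2888 + \sqrt{-13916 + 2711}} = \sqrt{-2888 + \sqrt{-11205}} = \sqrt{-2888 + 3 i \sqrt{1245}}$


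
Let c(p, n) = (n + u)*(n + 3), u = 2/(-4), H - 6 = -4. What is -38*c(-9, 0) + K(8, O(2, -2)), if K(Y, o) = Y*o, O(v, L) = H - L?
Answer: 89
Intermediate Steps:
H = 2 (H = 6 - 4 = 2)
u = -½ (u = 2*(-¼) = -½ ≈ -0.50000)
O(v, L) = 2 - L
c(p, n) = (3 + n)*(-½ + n) (c(p, n) = (n - ½)*(n + 3) = (-½ + n)*(3 + n) = (3 + n)*(-½ + n))
-38*c(-9, 0) + K(8, O(2, -2)) = -38*(-3/2 + 0² + (5/2)*0) + 8*(2 - 1*(-2)) = -38*(-3/2 + 0 + 0) + 8*(2 + 2) = -38*(-3/2) + 8*4 = 57 + 32 = 89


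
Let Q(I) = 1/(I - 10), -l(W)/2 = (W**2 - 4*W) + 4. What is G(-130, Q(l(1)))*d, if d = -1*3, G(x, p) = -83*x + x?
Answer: -31980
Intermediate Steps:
l(W) = -8 - 2*W**2 + 8*W (l(W) = -2*((W**2 - 4*W) + 4) = -2*(4 + W**2 - 4*W) = -8 - 2*W**2 + 8*W)
Q(I) = 1/(-10 + I)
G(x, p) = -82*x
d = -3
G(-130, Q(l(1)))*d = -82*(-130)*(-3) = 10660*(-3) = -31980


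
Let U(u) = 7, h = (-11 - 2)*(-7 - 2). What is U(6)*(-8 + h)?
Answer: 763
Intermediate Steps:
h = 117 (h = -13*(-9) = 117)
U(6)*(-8 + h) = 7*(-8 + 117) = 7*109 = 763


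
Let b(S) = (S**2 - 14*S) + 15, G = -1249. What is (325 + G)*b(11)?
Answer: 16632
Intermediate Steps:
b(S) = 15 + S**2 - 14*S
(325 + G)*b(11) = (325 - 1249)*(15 + 11**2 - 14*11) = -924*(15 + 121 - 154) = -924*(-18) = 16632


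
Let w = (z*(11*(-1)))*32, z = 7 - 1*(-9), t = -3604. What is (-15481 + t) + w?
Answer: -24717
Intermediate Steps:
z = 16 (z = 7 + 9 = 16)
w = -5632 (w = (16*(11*(-1)))*32 = (16*(-11))*32 = -176*32 = -5632)
(-15481 + t) + w = (-15481 - 3604) - 5632 = -19085 - 5632 = -24717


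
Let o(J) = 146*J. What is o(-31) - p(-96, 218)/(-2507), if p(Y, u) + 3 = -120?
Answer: -11346805/2507 ≈ -4526.0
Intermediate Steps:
p(Y, u) = -123 (p(Y, u) = -3 - 120 = -123)
o(-31) - p(-96, 218)/(-2507) = 146*(-31) - (-123)/(-2507) = -4526 - (-123)*(-1)/2507 = -4526 - 1*123/2507 = -4526 - 123/2507 = -11346805/2507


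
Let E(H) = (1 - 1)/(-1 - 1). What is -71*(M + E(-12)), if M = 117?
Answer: -8307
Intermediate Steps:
E(H) = 0 (E(H) = 0/(-2) = 0*(-½) = 0)
-71*(M + E(-12)) = -71*(117 + 0) = -71*117 = -8307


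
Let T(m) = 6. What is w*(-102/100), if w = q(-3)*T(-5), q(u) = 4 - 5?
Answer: 153/25 ≈ 6.1200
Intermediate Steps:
q(u) = -1
w = -6 (w = -1*6 = -6)
w*(-102/100) = -(-612)/100 = -6*(-51/50) = 153/25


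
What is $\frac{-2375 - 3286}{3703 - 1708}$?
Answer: $- \frac{1887}{665} \approx -2.8376$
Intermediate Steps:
$\frac{-2375 - 3286}{3703 - 1708} = \frac{-2375 - 3286}{1995} = \left(-2375 - 3286\right) \frac{1}{1995} = \left(-5661\right) \frac{1}{1995} = - \frac{1887}{665}$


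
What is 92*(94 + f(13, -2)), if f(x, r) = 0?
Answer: 8648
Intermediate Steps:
92*(94 + f(13, -2)) = 92*(94 + 0) = 92*94 = 8648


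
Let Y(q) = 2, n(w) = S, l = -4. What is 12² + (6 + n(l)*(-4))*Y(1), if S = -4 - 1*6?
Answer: 236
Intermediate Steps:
S = -10 (S = -4 - 6 = -10)
n(w) = -10
12² + (6 + n(l)*(-4))*Y(1) = 12² + (6 - 10*(-4))*2 = 144 + (6 + 40)*2 = 144 + 46*2 = 144 + 92 = 236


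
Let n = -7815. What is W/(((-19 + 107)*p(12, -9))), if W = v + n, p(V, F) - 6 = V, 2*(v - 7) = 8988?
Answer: -1657/792 ≈ -2.0922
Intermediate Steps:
v = 4501 (v = 7 + (½)*8988 = 7 + 4494 = 4501)
p(V, F) = 6 + V
W = -3314 (W = 4501 - 7815 = -3314)
W/(((-19 + 107)*p(12, -9))) = -3314*1/((-19 + 107)*(6 + 12)) = -3314/(88*18) = -3314/1584 = -3314*1/1584 = -1657/792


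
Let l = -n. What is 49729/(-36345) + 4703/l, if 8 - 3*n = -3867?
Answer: -141098296/28167375 ≈ -5.0093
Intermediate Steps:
n = 3875/3 (n = 8/3 - ⅓*(-3867) = 8/3 + 1289 = 3875/3 ≈ 1291.7)
l = -3875/3 (l = -1*3875/3 = -3875/3 ≈ -1291.7)
49729/(-36345) + 4703/l = 49729/(-36345) + 4703/(-3875/3) = 49729*(-1/36345) + 4703*(-3/3875) = -49729/36345 - 14109/3875 = -141098296/28167375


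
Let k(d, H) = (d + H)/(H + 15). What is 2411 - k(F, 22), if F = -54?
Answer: 89239/37 ≈ 2411.9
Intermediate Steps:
k(d, H) = (H + d)/(15 + H)
2411 - k(F, 22) = 2411 - (22 - 54)/(15 + 22) = 2411 - (-32)/37 = 2411 - 1*(-32/37) = 2411 + 32/37 = 89239/37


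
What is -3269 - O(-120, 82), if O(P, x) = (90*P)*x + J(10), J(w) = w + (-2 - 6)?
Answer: 882329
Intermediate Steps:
J(w) = -8 + w (J(w) = w - 8 = -8 + w)
O(P, x) = 2 + 90*P*x (O(P, x) = (90*P)*x + (-8 + 10) = 90*P*x + 2 = 2 + 90*P*x)
-3269 - O(-120, 82) = -3269 - (2 + 90*(-120)*82) = -3269 - (2 - 885600) = -3269 - 1*(-885598) = -3269 + 885598 = 882329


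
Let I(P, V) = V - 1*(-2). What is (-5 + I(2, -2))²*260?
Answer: 6500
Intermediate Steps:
I(P, V) = 2 + V (I(P, V) = V + 2 = 2 + V)
(-5 + I(2, -2))²*260 = (-5 + (2 - 2))²*260 = (-5 + 0)²*260 = (-5)²*260 = 25*260 = 6500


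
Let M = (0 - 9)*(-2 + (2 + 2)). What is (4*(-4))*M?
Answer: 288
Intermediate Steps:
M = -18 (M = -9*(-2 + 4) = -9*2 = -18)
(4*(-4))*M = (4*(-4))*(-18) = -16*(-18) = 288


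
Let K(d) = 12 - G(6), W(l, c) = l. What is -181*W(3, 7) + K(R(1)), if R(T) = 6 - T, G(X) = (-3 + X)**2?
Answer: -540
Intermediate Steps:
K(d) = 3 (K(d) = 12 - (-3 + 6)**2 = 12 - 1*3**2 = 12 - 1*9 = 12 - 9 = 3)
-181*W(3, 7) + K(R(1)) = -181*3 + 3 = -543 + 3 = -540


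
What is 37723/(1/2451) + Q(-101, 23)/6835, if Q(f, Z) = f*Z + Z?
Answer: 126391552331/1367 ≈ 9.2459e+7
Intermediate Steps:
Q(f, Z) = Z + Z*f (Q(f, Z) = Z*f + Z = Z + Z*f)
37723/(1/2451) + Q(-101, 23)/6835 = 37723/(1/2451) + (23*(1 - 101))/6835 = 37723/(1/2451) + (23*(-100))*(1/6835) = 37723*2451 - 2300*1/6835 = 92459073 - 460/1367 = 126391552331/1367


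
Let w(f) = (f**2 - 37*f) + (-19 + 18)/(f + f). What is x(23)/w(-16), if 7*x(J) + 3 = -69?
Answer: -2304/189959 ≈ -0.012129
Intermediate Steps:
w(f) = f**2 - 37*f - 1/(2*f) (w(f) = (f**2 - 37*f) - 1/(2*f) = f**2 - 37*f - 1/(2*f))
x(J) = -72/7 (x(J) = -3/7 + (1/7)*(-69) = -3/7 - 69/7 = -72/7)
x(23)/w(-16) = -72/(7*((-16)**2 - 37*(-16) - 1/2/(-16))) = -72/(7*(256 + 592 - 1/2*(-1/16))) = -72/(7*(256 + 592 + 1/32)) = -72/(7*27137/32) = -72/7*32/27137 = -2304/189959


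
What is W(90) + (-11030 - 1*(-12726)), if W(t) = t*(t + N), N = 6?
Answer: 10336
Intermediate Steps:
W(t) = t*(6 + t) (W(t) = t*(t + 6) = t*(6 + t))
W(90) + (-11030 - 1*(-12726)) = 90*(6 + 90) + (-11030 - 1*(-12726)) = 90*96 + (-11030 + 12726) = 8640 + 1696 = 10336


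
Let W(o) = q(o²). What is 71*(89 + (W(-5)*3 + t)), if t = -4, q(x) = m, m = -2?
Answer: 5609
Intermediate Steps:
q(x) = -2
W(o) = -2
71*(89 + (W(-5)*3 + t)) = 71*(89 + (-2*3 - 4)) = 71*(89 + (-6 - 4)) = 71*(89 - 10) = 71*79 = 5609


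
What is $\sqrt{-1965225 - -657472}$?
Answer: $i \sqrt{1307753} \approx 1143.6 i$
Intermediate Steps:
$\sqrt{-1965225 - -657472} = \sqrt{-1965225 + \left(-499625 + 1157097\right)} = \sqrt{-1965225 + 657472} = \sqrt{-1307753} = i \sqrt{1307753}$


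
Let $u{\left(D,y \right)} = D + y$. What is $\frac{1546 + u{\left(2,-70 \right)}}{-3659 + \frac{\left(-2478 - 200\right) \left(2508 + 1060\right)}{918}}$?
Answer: $- \frac{678402}{6457033} \approx -0.10506$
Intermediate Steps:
$\frac{1546 + u{\left(2,-70 \right)}}{-3659 + \frac{\left(-2478 - 200\right) \left(2508 + 1060\right)}{918}} = \frac{1546 + \left(2 - 70\right)}{-3659 + \frac{\left(-2478 - 200\right) \left(2508 + 1060\right)}{918}} = \frac{1546 - 68}{-3659 + \left(-2678\right) 3568 \cdot \frac{1}{918}} = \frac{1478}{-3659 - \frac{4777552}{459}} = \frac{1478}{- \frac{6457033}{459}} = 1478 \left(- \frac{459}{6457033}\right) = - \frac{678402}{6457033}$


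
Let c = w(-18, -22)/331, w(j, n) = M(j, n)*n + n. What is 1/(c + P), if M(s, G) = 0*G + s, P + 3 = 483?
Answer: 331/159254 ≈ 0.0020784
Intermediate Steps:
P = 480 (P = -3 + 483 = 480)
M(s, G) = s (M(s, G) = 0 + s = s)
w(j, n) = n + j*n (w(j, n) = j*n + n = n + j*n)
c = 374/331 (c = -22*(1 - 18)/331 = -22*(-17)*(1/331) = 374*(1/331) = 374/331 ≈ 1.1299)
1/(c + P) = 1/(374/331 + 480) = 1/(159254/331) = 331/159254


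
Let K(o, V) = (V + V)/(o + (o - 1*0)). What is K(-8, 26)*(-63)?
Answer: 819/4 ≈ 204.75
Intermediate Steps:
K(o, V) = V/o (K(o, V) = (2*V)/(o + (o + 0)) = (2*V)/(o + o) = (2*V)/((2*o)) = (2*V)*(1/(2*o)) = V/o)
K(-8, 26)*(-63) = (26/(-8))*(-63) = (26*(-1/8))*(-63) = -13/4*(-63) = 819/4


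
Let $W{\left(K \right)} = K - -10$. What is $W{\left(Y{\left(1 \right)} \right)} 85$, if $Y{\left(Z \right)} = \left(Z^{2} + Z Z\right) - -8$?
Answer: $1700$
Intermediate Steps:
$Y{\left(Z \right)} = 8 + 2 Z^{2}$ ($Y{\left(Z \right)} = \left(Z^{2} + Z^{2}\right) + 8 = 2 Z^{2} + 8 = 8 + 2 Z^{2}$)
$W{\left(K \right)} = 10 + K$ ($W{\left(K \right)} = K + 10 = 10 + K$)
$W{\left(Y{\left(1 \right)} \right)} 85 = \left(10 + \left(8 + 2 \cdot 1^{2}\right)\right) 85 = \left(10 + \left(8 + 2 \cdot 1\right)\right) 85 = \left(10 + \left(8 + 2\right)\right) 85 = \left(10 + 10\right) 85 = 20 \cdot 85 = 1700$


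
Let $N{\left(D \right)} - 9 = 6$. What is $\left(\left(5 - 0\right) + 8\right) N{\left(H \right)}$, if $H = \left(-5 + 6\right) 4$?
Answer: $195$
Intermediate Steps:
$H = 4$ ($H = 1 \cdot 4 = 4$)
$N{\left(D \right)} = 15$ ($N{\left(D \right)} = 9 + 6 = 15$)
$\left(\left(5 - 0\right) + 8\right) N{\left(H \right)} = \left(\left(5 - 0\right) + 8\right) 15 = \left(\left(5 + 0\right) + 8\right) 15 = \left(5 + 8\right) 15 = 13 \cdot 15 = 195$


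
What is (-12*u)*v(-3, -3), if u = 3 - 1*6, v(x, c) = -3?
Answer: -108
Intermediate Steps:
u = -3 (u = 3 - 6 = -3)
(-12*u)*v(-3, -3) = -12*(-3)*(-3) = 36*(-3) = -108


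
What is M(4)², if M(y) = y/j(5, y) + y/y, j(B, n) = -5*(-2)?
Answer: 49/25 ≈ 1.9600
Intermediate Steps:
j(B, n) = 10
M(y) = 1 + y/10 (M(y) = y/10 + y/y = y*(⅒) + 1 = y/10 + 1 = 1 + y/10)
M(4)² = (1 + (⅒)*4)² = (1 + ⅖)² = (7/5)² = 49/25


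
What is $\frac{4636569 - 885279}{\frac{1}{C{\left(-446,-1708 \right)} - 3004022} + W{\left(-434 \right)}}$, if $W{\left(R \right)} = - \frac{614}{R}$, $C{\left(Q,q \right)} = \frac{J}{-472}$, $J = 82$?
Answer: $\frac{577105894512543690}{217647363319} \approx 2.6516 \cdot 10^{6}$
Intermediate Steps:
$C{\left(Q,q \right)} = - \frac{41}{236}$ ($C{\left(Q,q \right)} = \frac{82}{-472} = 82 \left(- \frac{1}{472}\right) = - \frac{41}{236}$)
$\frac{4636569 - 885279}{\frac{1}{C{\left(-446,-1708 \right)} - 3004022} + W{\left(-434 \right)}} = \frac{4636569 - 885279}{\frac{1}{- \frac{41}{236} - 3004022} - \frac{614}{-434}} = \frac{3751290}{\frac{1}{- \frac{708949233}{236}} - - \frac{307}{217}} = \frac{3751290}{- \frac{236}{708949233} + \frac{307}{217}} = \frac{3751290}{\frac{217647363319}{153841983561}} = 3751290 \cdot \frac{153841983561}{217647363319} = \frac{577105894512543690}{217647363319}$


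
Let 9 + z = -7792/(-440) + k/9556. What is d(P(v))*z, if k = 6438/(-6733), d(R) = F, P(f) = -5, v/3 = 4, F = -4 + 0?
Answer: -30818768402/884682535 ≈ -34.836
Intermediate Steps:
F = -4
v = 12 (v = 3*4 = 12)
d(R) = -4
k = -6438/6733 (k = 6438*(-1/6733) = -6438/6733 ≈ -0.95619)
z = 15409384201/1769365070 (z = -9 + (-7792/(-440) - 6438/6733/9556) = -9 + (-7792*(-1/440) - 6438/6733*1/9556) = -9 + (974/55 - 3219/32170274) = -9 + 31333669831/1769365070 = 15409384201/1769365070 ≈ 8.7090)
d(P(v))*z = -4*15409384201/1769365070 = -30818768402/884682535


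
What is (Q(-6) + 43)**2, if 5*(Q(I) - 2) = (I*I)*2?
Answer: 88209/25 ≈ 3528.4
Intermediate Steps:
Q(I) = 2 + 2*I**2/5 (Q(I) = 2 + ((I*I)*2)/5 = 2 + (I**2*2)/5 = 2 + (2*I**2)/5 = 2 + 2*I**2/5)
(Q(-6) + 43)**2 = ((2 + (2/5)*(-6)**2) + 43)**2 = ((2 + (2/5)*36) + 43)**2 = ((2 + 72/5) + 43)**2 = (82/5 + 43)**2 = (297/5)**2 = 88209/25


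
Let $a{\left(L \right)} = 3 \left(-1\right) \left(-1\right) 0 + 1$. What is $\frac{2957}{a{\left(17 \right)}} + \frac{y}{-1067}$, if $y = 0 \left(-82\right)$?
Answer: $2957$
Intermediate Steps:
$y = 0$
$a{\left(L \right)} = 1$ ($a{\left(L \right)} = 3 \cdot 1 \cdot 0 + 1 = 3 \cdot 0 + 1 = 0 + 1 = 1$)
$\frac{2957}{a{\left(17 \right)}} + \frac{y}{-1067} = \frac{2957}{1} + \frac{0}{-1067} = 2957 \cdot 1 + 0 \left(- \frac{1}{1067}\right) = 2957 + 0 = 2957$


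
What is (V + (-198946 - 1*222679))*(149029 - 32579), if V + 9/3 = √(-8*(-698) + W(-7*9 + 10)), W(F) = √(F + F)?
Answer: -49098580600 + 116450*√(5584 + I*√106) ≈ -4.909e+10 + 8022.1*I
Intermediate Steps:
W(F) = √2*√F (W(F) = √(2*F) = √2*√F)
V = -3 + √(5584 + I*√106) (V = -3 + √(-8*(-698) + √2*√(-7*9 + 10)) = -3 + √(5584 + √2*√(-63 + 10)) = -3 + √(5584 + √2*√(-53)) = -3 + √(5584 + √2*(I*√53)) = -3 + √(5584 + I*√106) ≈ 71.726 + 0.068889*I)
(V + (-198946 - 1*222679))*(149029 - 32579) = ((-3 + √(5584 + I*√106)) + (-198946 - 1*222679))*(149029 - 32579) = ((-3 + √(5584 + I*√106)) + (-198946 - 222679))*116450 = ((-3 + √(5584 + I*√106)) - 421625)*116450 = (-421628 + √(5584 + I*√106))*116450 = -49098580600 + 116450*√(5584 + I*√106)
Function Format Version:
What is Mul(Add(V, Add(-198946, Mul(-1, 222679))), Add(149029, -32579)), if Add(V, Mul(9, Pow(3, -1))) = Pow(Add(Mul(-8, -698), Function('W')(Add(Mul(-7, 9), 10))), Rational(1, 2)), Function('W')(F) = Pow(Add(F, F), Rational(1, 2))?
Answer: Add(-49098580600, Mul(116450, Pow(Add(5584, Mul(I, Pow(106, Rational(1, 2)))), Rational(1, 2)))) ≈ Add(-4.9090e+10, Mul(8022.1, I))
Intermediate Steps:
Function('W')(F) = Mul(Pow(2, Rational(1, 2)), Pow(F, Rational(1, 2))) (Function('W')(F) = Pow(Mul(2, F), Rational(1, 2)) = Mul(Pow(2, Rational(1, 2)), Pow(F, Rational(1, 2))))
V = Add(-3, Pow(Add(5584, Mul(I, Pow(106, Rational(1, 2)))), Rational(1, 2))) (V = Add(-3, Pow(Add(Mul(-8, -698), Mul(Pow(2, Rational(1, 2)), Pow(Add(Mul(-7, 9), 10), Rational(1, 2)))), Rational(1, 2))) = Add(-3, Pow(Add(5584, Mul(Pow(2, Rational(1, 2)), Pow(Add(-63, 10), Rational(1, 2)))), Rational(1, 2))) = Add(-3, Pow(Add(5584, Mul(Pow(2, Rational(1, 2)), Pow(-53, Rational(1, 2)))), Rational(1, 2))) = Add(-3, Pow(Add(5584, Mul(Pow(2, Rational(1, 2)), Mul(I, Pow(53, Rational(1, 2))))), Rational(1, 2))) = Add(-3, Pow(Add(5584, Mul(I, Pow(106, Rational(1, 2)))), Rational(1, 2))) ≈ Add(71.726, Mul(0.068889, I)))
Mul(Add(V, Add(-198946, Mul(-1, 222679))), Add(149029, -32579)) = Mul(Add(Add(-3, Pow(Add(5584, Mul(I, Pow(106, Rational(1, 2)))), Rational(1, 2))), Add(-198946, Mul(-1, 222679))), Add(149029, -32579)) = Mul(Add(Add(-3, Pow(Add(5584, Mul(I, Pow(106, Rational(1, 2)))), Rational(1, 2))), Add(-198946, -222679)), 116450) = Mul(Add(Add(-3, Pow(Add(5584, Mul(I, Pow(106, Rational(1, 2)))), Rational(1, 2))), -421625), 116450) = Mul(Add(-421628, Pow(Add(5584, Mul(I, Pow(106, Rational(1, 2)))), Rational(1, 2))), 116450) = Add(-49098580600, Mul(116450, Pow(Add(5584, Mul(I, Pow(106, Rational(1, 2)))), Rational(1, 2))))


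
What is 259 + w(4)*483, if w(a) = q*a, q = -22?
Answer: -42245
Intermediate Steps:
w(a) = -22*a
259 + w(4)*483 = 259 - 22*4*483 = 259 - 88*483 = 259 - 42504 = -42245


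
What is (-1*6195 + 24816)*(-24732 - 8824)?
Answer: -624846276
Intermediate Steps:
(-1*6195 + 24816)*(-24732 - 8824) = (-6195 + 24816)*(-33556) = 18621*(-33556) = -624846276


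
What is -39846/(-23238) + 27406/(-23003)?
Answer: 46619485/89090619 ≈ 0.52328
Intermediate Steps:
-39846/(-23238) + 27406/(-23003) = -39846*(-1/23238) + 27406*(-1/23003) = 6641/3873 - 27406/23003 = 46619485/89090619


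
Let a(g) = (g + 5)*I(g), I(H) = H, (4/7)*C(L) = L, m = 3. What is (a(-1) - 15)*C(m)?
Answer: -399/4 ≈ -99.750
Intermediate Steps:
C(L) = 7*L/4
a(g) = g*(5 + g) (a(g) = (g + 5)*g = (5 + g)*g = g*(5 + g))
(a(-1) - 15)*C(m) = (-(5 - 1) - 15)*((7/4)*3) = (-1*4 - 15)*(21/4) = (-4 - 15)*(21/4) = -19*21/4 = -399/4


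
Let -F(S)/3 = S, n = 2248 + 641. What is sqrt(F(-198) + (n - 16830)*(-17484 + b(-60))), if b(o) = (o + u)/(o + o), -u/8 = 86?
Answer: sqrt(24365813910)/10 ≈ 15610.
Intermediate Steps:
u = -688 (u = -8*86 = -688)
b(o) = (-688 + o)/(2*o) (b(o) = (o - 688)/(o + o) = (-688 + o)/((2*o)) = (-688 + o)*(1/(2*o)) = (-688 + o)/(2*o))
n = 2889
F(S) = -3*S
sqrt(F(-198) + (n - 16830)*(-17484 + b(-60))) = sqrt(-3*(-198) + (2889 - 16830)*(-17484 + (1/2)*(-688 - 60)/(-60))) = sqrt(594 - 13941*(-17484 + (1/2)*(-1/60)*(-748))) = sqrt(594 - 13941*(-17484 + 187/30)) = sqrt(594 - 13941*(-524333/30)) = sqrt(594 + 2436575451/10) = sqrt(2436581391/10) = sqrt(24365813910)/10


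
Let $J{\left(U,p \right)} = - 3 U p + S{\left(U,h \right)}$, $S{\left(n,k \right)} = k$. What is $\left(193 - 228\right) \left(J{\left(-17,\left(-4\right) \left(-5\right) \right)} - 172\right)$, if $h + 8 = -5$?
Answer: $-29225$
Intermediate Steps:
$h = -13$ ($h = -8 - 5 = -13$)
$J{\left(U,p \right)} = -13 - 3 U p$ ($J{\left(U,p \right)} = - 3 U p - 13 = -13 - 3 U p$)
$\left(193 - 228\right) \left(J{\left(-17,\left(-4\right) \left(-5\right) \right)} - 172\right) = \left(193 - 228\right) \left(\left(-13 - - 51 \left(\left(-4\right) \left(-5\right)\right)\right) - 172\right) = - 35 \left(\left(-13 - \left(-51\right) 20\right) - 172\right) = - 35 \left(\left(-13 + 1020\right) - 172\right) = - 35 \left(1007 - 172\right) = \left(-35\right) 835 = -29225$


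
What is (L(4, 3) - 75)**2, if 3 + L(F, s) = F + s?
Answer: 5041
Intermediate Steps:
L(F, s) = -3 + F + s (L(F, s) = -3 + (F + s) = -3 + F + s)
(L(4, 3) - 75)**2 = ((-3 + 4 + 3) - 75)**2 = (4 - 75)**2 = (-71)**2 = 5041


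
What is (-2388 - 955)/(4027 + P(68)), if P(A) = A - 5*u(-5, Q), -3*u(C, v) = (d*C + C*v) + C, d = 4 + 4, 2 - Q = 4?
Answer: -10029/12110 ≈ -0.82816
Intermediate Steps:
Q = -2 (Q = 2 - 1*4 = 2 - 4 = -2)
d = 8
u(C, v) = -3*C - C*v/3 (u(C, v) = -((8*C + C*v) + C)/3 = -(9*C + C*v)/3 = -3*C - C*v/3)
P(A) = -175/3 + A (P(A) = A - (-5)*(-5)*(9 - 2)/3 = A - (-5)*(-5)*7/3 = A - 5*35/3 = A - 175/3 = -175/3 + A)
(-2388 - 955)/(4027 + P(68)) = (-2388 - 955)/(4027 + (-175/3 + 68)) = -3343/(4027 + 29/3) = -3343/12110/3 = -3343*3/12110 = -10029/12110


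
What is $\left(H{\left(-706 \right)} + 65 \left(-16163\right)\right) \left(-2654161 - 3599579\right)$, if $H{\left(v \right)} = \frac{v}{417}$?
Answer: $\frac{913252040280180}{139} \approx 6.5702 \cdot 10^{12}$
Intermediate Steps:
$H{\left(v \right)} = \frac{v}{417}$ ($H{\left(v \right)} = v \frac{1}{417} = \frac{v}{417}$)
$\left(H{\left(-706 \right)} + 65 \left(-16163\right)\right) \left(-2654161 - 3599579\right) = \left(\frac{1}{417} \left(-706\right) + 65 \left(-16163\right)\right) \left(-2654161 - 3599579\right) = \left(- \frac{706}{417} - 1050595\right) \left(-6253740\right) = \left(- \frac{438098821}{417}\right) \left(-6253740\right) = \frac{913252040280180}{139}$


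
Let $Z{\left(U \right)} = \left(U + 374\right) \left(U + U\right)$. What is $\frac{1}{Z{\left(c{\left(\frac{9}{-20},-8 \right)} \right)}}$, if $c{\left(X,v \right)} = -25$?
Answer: $- \frac{1}{17450} \approx -5.7307 \cdot 10^{-5}$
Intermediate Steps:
$Z{\left(U \right)} = 2 U \left(374 + U\right)$ ($Z{\left(U \right)} = \left(374 + U\right) 2 U = 2 U \left(374 + U\right)$)
$\frac{1}{Z{\left(c{\left(\frac{9}{-20},-8 \right)} \right)}} = \frac{1}{2 \left(-25\right) \left(374 - 25\right)} = \frac{1}{2 \left(-25\right) 349} = \frac{1}{-17450} = - \frac{1}{17450}$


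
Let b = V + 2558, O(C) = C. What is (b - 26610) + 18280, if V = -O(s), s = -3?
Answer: -5769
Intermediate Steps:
V = 3 (V = -1*(-3) = 3)
b = 2561 (b = 3 + 2558 = 2561)
(b - 26610) + 18280 = (2561 - 26610) + 18280 = -24049 + 18280 = -5769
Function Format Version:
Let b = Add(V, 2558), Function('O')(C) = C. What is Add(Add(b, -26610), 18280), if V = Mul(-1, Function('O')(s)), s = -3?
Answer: -5769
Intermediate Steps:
V = 3 (V = Mul(-1, -3) = 3)
b = 2561 (b = Add(3, 2558) = 2561)
Add(Add(b, -26610), 18280) = Add(Add(2561, -26610), 18280) = Add(-24049, 18280) = -5769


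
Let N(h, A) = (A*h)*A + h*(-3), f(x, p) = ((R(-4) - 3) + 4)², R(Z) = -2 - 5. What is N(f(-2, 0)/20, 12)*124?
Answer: 157356/5 ≈ 31471.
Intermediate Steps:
R(Z) = -7
f(x, p) = 36 (f(x, p) = ((-7 - 3) + 4)² = (-10 + 4)² = (-6)² = 36)
N(h, A) = -3*h + h*A² (N(h, A) = h*A² - 3*h = -3*h + h*A²)
N(f(-2, 0)/20, 12)*124 = ((36/20)*(-3 + 12²))*124 = ((36*(1/20))*(-3 + 144))*124 = ((9/5)*141)*124 = (1269/5)*124 = 157356/5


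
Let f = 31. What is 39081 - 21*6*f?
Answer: 35175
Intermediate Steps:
39081 - 21*6*f = 39081 - 21*6*31 = 39081 - 126*31 = 39081 - 1*3906 = 39081 - 3906 = 35175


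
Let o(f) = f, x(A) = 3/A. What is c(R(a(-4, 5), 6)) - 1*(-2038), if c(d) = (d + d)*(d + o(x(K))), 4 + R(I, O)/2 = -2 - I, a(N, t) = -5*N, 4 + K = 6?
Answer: 7290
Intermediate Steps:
K = 2 (K = -4 + 6 = 2)
R(I, O) = -12 - 2*I (R(I, O) = -8 + 2*(-2 - I) = -8 + (-4 - 2*I) = -12 - 2*I)
c(d) = 2*d*(3/2 + d) (c(d) = (d + d)*(d + 3/2) = (2*d)*(d + 3*(½)) = (2*d)*(d + 3/2) = (2*d)*(3/2 + d) = 2*d*(3/2 + d))
c(R(a(-4, 5), 6)) - 1*(-2038) = (-12 - (-10)*(-4))*(3 + 2*(-12 - (-10)*(-4))) - 1*(-2038) = (-12 - 2*20)*(3 + 2*(-12 - 2*20)) + 2038 = (-12 - 40)*(3 + 2*(-12 - 40)) + 2038 = -52*(3 + 2*(-52)) + 2038 = -52*(3 - 104) + 2038 = -52*(-101) + 2038 = 5252 + 2038 = 7290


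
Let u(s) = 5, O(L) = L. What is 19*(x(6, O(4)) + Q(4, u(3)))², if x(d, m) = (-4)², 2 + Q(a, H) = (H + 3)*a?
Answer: 40204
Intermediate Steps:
Q(a, H) = -2 + a*(3 + H) (Q(a, H) = -2 + (H + 3)*a = -2 + (3 + H)*a = -2 + a*(3 + H))
x(d, m) = 16
19*(x(6, O(4)) + Q(4, u(3)))² = 19*(16 + (-2 + 3*4 + 5*4))² = 19*(16 + (-2 + 12 + 20))² = 19*(16 + 30)² = 19*46² = 19*2116 = 40204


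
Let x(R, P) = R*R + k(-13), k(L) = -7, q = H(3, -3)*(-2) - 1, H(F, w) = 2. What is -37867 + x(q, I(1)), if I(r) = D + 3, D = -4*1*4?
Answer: -37849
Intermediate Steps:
D = -16 (D = -4*4 = -16)
q = -5 (q = 2*(-2) - 1 = -4 - 1 = -5)
I(r) = -13 (I(r) = -16 + 3 = -13)
x(R, P) = -7 + R² (x(R, P) = R*R - 7 = R² - 7 = -7 + R²)
-37867 + x(q, I(1)) = -37867 + (-7 + (-5)²) = -37867 + (-7 + 25) = -37867 + 18 = -37849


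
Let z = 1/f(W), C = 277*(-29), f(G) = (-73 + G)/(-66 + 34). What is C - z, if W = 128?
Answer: -441783/55 ≈ -8032.4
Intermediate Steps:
f(G) = 73/32 - G/32 (f(G) = (-73 + G)/(-32) = (-73 + G)*(-1/32) = 73/32 - G/32)
C = -8033
z = -32/55 (z = 1/(73/32 - 1/32*128) = 1/(73/32 - 4) = 1/(-55/32) = -32/55 ≈ -0.58182)
C - z = -8033 - 1*(-32/55) = -8033 + 32/55 = -441783/55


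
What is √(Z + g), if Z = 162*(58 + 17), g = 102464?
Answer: √114614 ≈ 338.55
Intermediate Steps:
Z = 12150 (Z = 162*75 = 12150)
√(Z + g) = √(12150 + 102464) = √114614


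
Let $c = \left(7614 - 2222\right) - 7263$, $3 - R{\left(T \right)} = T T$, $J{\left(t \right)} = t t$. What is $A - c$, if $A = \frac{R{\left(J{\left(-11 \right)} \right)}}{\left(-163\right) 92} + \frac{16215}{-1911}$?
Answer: $\frac{8900454359}{4776226} \approx 1863.5$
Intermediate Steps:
$J{\left(t \right)} = t^{2}$
$R{\left(T \right)} = 3 - T^{2}$ ($R{\left(T \right)} = 3 - T T = 3 - T^{2}$)
$c = -1871$ ($c = \left(7614 - 2222\right) - 7263 = 5392 - 7263 = -1871$)
$A = - \frac{35864487}{4776226}$ ($A = \frac{3 - \left(\left(-11\right)^{2}\right)^{2}}{\left(-163\right) 92} + \frac{16215}{-1911} = \frac{3 - 121^{2}}{-14996} + 16215 \left(- \frac{1}{1911}\right) = \left(3 - 14641\right) \left(- \frac{1}{14996}\right) - \frac{5405}{637} = \left(-14638\right) \left(- \frac{1}{14996}\right) - \frac{5405}{637} = \frac{7319}{7498} - \frac{5405}{637} = - \frac{35864487}{4776226} \approx -7.509$)
$A - c = - \frac{35864487}{4776226} - -1871 = - \frac{35864487}{4776226} + 1871 = \frac{8900454359}{4776226}$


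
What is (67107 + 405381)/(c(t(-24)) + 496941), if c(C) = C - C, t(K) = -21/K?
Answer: 157496/165647 ≈ 0.95079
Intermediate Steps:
c(C) = 0
(67107 + 405381)/(c(t(-24)) + 496941) = (67107 + 405381)/(0 + 496941) = 472488/496941 = 472488*(1/496941) = 157496/165647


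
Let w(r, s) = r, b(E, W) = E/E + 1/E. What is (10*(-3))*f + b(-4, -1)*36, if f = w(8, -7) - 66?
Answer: 1767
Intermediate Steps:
b(E, W) = 1 + 1/E
f = -58 (f = 8 - 66 = -58)
(10*(-3))*f + b(-4, -1)*36 = (10*(-3))*(-58) + ((1 - 4)/(-4))*36 = -30*(-58) - ¼*(-3)*36 = 1740 + (¾)*36 = 1740 + 27 = 1767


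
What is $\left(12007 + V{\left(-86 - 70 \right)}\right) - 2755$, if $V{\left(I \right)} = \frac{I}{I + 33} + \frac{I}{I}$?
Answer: $\frac{379425}{41} \approx 9254.3$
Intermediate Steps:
$V{\left(I \right)} = 1 + \frac{I}{33 + I}$ ($V{\left(I \right)} = \frac{I}{33 + I} + 1 = 1 + \frac{I}{33 + I}$)
$\left(12007 + V{\left(-86 - 70 \right)}\right) - 2755 = \left(12007 + \frac{33 + 2 \left(-86 - 70\right)}{33 - 156}\right) - 2755 = \left(12007 + \frac{33 + 2 \left(-156\right)}{33 - 156}\right) - 2755 = \left(12007 + \frac{33 - 312}{-123}\right) - 2755 = \left(12007 - - \frac{93}{41}\right) - 2755 = \left(12007 + \frac{93}{41}\right) - 2755 = \frac{492380}{41} - 2755 = \frac{379425}{41}$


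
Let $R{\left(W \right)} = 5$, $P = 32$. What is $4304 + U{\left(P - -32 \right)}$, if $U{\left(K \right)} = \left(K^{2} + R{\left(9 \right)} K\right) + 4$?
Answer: $8724$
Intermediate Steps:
$U{\left(K \right)} = 4 + K^{2} + 5 K$ ($U{\left(K \right)} = \left(K^{2} + 5 K\right) + 4 = 4 + K^{2} + 5 K$)
$4304 + U{\left(P - -32 \right)} = 4304 + \left(4 + \left(32 - -32\right)^{2} + 5 \left(32 - -32\right)\right) = 4304 + \left(4 + \left(32 + 32\right)^{2} + 5 \left(32 + 32\right)\right) = 4304 + \left(4 + 64^{2} + 5 \cdot 64\right) = 4304 + \left(4 + 4096 + 320\right) = 4304 + 4420 = 8724$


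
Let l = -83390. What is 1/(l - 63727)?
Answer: -1/147117 ≈ -6.7973e-6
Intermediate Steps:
1/(l - 63727) = 1/(-83390 - 63727) = 1/(-147117) = -1/147117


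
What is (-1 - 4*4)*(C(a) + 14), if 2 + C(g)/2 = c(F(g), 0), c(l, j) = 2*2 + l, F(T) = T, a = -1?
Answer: -272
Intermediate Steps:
c(l, j) = 4 + l
C(g) = 4 + 2*g (C(g) = -4 + 2*(4 + g) = -4 + (8 + 2*g) = 4 + 2*g)
(-1 - 4*4)*(C(a) + 14) = (-1 - 4*4)*((4 + 2*(-1)) + 14) = (-1 - 16)*((4 - 2) + 14) = -17*(2 + 14) = -17*16 = -272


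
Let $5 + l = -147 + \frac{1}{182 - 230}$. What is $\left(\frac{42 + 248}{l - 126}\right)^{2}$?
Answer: $\frac{7750656}{7123561} \approx 1.088$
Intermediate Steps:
$l = - \frac{7297}{48}$ ($l = -5 - \left(147 - \frac{1}{182 - 230}\right) = -5 - \left(147 - \frac{1}{-48}\right) = -5 - \frac{7057}{48} = - \frac{7297}{48} \approx -152.02$)
$\left(\frac{42 + 248}{l - 126}\right)^{2} = \left(\frac{42 + 248}{- \frac{7297}{48} - 126}\right)^{2} = \left(\frac{290}{- \frac{13345}{48}}\right)^{2} = \left(290 \left(- \frac{48}{13345}\right)\right)^{2} = \left(- \frac{2784}{2669}\right)^{2} = \frac{7750656}{7123561}$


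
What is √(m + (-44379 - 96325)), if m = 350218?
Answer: √209514 ≈ 457.73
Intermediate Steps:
√(m + (-44379 - 96325)) = √(350218 + (-44379 - 96325)) = √(350218 - 140704) = √209514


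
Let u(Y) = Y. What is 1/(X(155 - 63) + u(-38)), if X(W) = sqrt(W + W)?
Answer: -19/630 - sqrt(46)/630 ≈ -0.040924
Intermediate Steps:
X(W) = sqrt(2)*sqrt(W) (X(W) = sqrt(2*W) = sqrt(2)*sqrt(W))
1/(X(155 - 63) + u(-38)) = 1/(sqrt(2)*sqrt(155 - 63) - 38) = 1/(sqrt(2)*sqrt(92) - 38) = 1/(sqrt(2)*(2*sqrt(23)) - 38) = 1/(2*sqrt(46) - 38) = 1/(-38 + 2*sqrt(46))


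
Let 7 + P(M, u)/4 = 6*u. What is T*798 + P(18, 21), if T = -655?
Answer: -522214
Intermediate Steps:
P(M, u) = -28 + 24*u (P(M, u) = -28 + 4*(6*u) = -28 + 24*u)
T*798 + P(18, 21) = -655*798 + (-28 + 24*21) = -522690 + (-28 + 504) = -522690 + 476 = -522214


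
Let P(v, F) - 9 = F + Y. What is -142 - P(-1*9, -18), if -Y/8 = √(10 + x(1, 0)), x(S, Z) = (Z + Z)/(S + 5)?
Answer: -133 + 8*√10 ≈ -107.70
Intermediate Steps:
x(S, Z) = 2*Z/(5 + S) (x(S, Z) = (2*Z)/(5 + S) = 2*Z/(5 + S))
Y = -8*√10 (Y = -8*√(10 + 2*0/(5 + 1)) = -8*√(10 + 2*0/6) = -8*√(10 + 2*0*(⅙)) = -8*√(10 + 0) = -8*√10 ≈ -25.298)
P(v, F) = 9 + F - 8*√10 (P(v, F) = 9 + (F - 8*√10) = 9 + F - 8*√10)
-142 - P(-1*9, -18) = -142 - (9 - 18 - 8*√10) = -142 - (-9 - 8*√10) = -142 + (9 + 8*√10) = -133 + 8*√10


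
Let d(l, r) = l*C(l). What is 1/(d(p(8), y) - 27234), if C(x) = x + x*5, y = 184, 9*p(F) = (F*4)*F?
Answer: -27/604246 ≈ -4.4684e-5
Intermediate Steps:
p(F) = 4*F²/9 (p(F) = ((F*4)*F)/9 = ((4*F)*F)/9 = (4*F²)/9 = 4*F²/9)
C(x) = 6*x (C(x) = x + 5*x = 6*x)
d(l, r) = 6*l² (d(l, r) = l*(6*l) = 6*l²)
1/(d(p(8), y) - 27234) = 1/(6*((4/9)*8²)² - 27234) = 1/(6*((4/9)*64)² - 27234) = 1/(6*(256/9)² - 27234) = 1/(6*(65536/81) - 27234) = 1/(131072/27 - 27234) = 1/(-604246/27) = -27/604246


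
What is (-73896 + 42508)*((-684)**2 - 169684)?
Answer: -9359022736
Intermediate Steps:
(-73896 + 42508)*((-684)**2 - 169684) = -31388*(467856 - 169684) = -31388*298172 = -9359022736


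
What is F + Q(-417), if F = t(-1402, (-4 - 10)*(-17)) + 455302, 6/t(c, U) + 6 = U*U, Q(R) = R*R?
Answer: 17818059932/28319 ≈ 6.2919e+5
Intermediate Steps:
Q(R) = R²
t(c, U) = 6/(-6 + U²) (t(c, U) = 6/(-6 + U*U) = 6/(-6 + U²))
F = 12893697341/28319 (F = 6/(-6 + ((-4 - 10)*(-17))²) + 455302 = 6/(-6 + (-14*(-17))²) + 455302 = 6/(-6 + 238²) + 455302 = 6/(-6 + 56644) + 455302 = 6/56638 + 455302 = 6*(1/56638) + 455302 = 3/28319 + 455302 = 12893697341/28319 ≈ 4.5530e+5)
F + Q(-417) = 12893697341/28319 + (-417)² = 12893697341/28319 + 173889 = 17818059932/28319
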